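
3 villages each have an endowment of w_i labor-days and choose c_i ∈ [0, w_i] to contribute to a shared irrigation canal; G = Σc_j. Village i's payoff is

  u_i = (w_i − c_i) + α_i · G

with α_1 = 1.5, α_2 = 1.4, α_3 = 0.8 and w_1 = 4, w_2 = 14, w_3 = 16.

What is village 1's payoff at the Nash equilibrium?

∂u_i/∂c_i = α_i − 1, so village i contributes w_i if α_i > 1, else 0.
α_i > 1 for i ∈ {1, 2}; NE contributions (4, 14, 0), G = 18.
u_1 = (4 − 4) + 1.5·18 = 27.

27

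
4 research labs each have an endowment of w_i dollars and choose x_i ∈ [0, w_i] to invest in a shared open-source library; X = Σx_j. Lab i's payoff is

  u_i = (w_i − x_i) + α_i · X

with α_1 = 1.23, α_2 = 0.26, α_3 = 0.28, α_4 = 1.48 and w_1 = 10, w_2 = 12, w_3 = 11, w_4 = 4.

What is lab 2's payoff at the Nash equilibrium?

∂u_i/∂x_i = α_i − 1, so lab i contributes w_i if α_i > 1, else 0.
α_i > 1 for i ∈ {1, 4}; NE contributions (10, 0, 0, 4), X = 14.
u_2 = (12 − 0) + 0.26·14 = 15.64.

15.64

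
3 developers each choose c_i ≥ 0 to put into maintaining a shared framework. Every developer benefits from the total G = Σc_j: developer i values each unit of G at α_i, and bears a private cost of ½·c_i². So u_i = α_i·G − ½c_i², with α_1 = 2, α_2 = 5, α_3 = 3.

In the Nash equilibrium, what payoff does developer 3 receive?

Developer i's FOC: ∂u_i/∂c_i = α_i − c_i = 0, so c_i* = α_i.
NE contributions = (2, 5, 3); G = 10.
u_3 = α_3·G − ½·(c_3)² = 3·10 − ½·3² = 25.5.

25.5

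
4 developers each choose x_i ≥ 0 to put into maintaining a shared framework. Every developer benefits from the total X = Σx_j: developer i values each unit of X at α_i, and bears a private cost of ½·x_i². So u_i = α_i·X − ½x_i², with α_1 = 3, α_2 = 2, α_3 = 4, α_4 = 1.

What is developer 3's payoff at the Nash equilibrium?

Developer i's FOC: ∂u_i/∂x_i = α_i − x_i = 0, so x_i* = α_i.
NE contributions = (3, 2, 4, 1); X = 10.
u_3 = α_3·X − ½·(x_3)² = 4·10 − ½·4² = 32.

32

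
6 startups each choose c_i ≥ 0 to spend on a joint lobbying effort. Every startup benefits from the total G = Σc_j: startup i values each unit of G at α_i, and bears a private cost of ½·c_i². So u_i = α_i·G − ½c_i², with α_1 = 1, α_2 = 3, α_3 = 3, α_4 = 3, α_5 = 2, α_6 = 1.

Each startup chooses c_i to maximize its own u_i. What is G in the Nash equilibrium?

13

Startup i's FOC: ∂u_i/∂c_i = α_i − c_i = 0, so c_i* = α_i.
NE contributions = (1, 3, 3, 3, 2, 1); G = 13.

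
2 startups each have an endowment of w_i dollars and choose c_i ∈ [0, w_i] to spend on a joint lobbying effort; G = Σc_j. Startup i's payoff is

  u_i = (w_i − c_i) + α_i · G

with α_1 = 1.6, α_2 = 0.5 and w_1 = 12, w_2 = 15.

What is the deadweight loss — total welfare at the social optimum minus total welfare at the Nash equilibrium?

∂u_i/∂c_i = α_i − 1, so startup i contributes w_i if α_i > 1, else 0.
α_i > 1 for i ∈ {1}; NE contributions (12, 0), G = 12.
W^NE = Σw_i − G^NE + (Σα_i)·G^NE = 27 + 1.1·12 = 40.2.
Planner: ∂(Σu_j)/∂c_i = Σα_j − 1 = 1.1 > 0, so everyone contributes w_i; G^SO = 27, W^SO = 27 + 1.1·27 = 56.7.
Deadweight loss = 16.5.

16.5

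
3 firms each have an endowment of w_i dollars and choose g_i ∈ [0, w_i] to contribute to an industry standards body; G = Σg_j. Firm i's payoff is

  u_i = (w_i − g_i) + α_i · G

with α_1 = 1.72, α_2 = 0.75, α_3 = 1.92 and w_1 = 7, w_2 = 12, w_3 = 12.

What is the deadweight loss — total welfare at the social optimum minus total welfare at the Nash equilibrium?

∂u_i/∂g_i = α_i − 1, so firm i contributes w_i if α_i > 1, else 0.
α_i > 1 for i ∈ {1, 3}; NE contributions (7, 0, 12), G = 19.
W^NE = Σw_i − G^NE + (Σα_i)·G^NE = 31 + 3.39·19 = 95.41.
Planner: ∂(Σu_j)/∂g_i = Σα_j − 1 = 3.39 > 0, so everyone contributes w_i; G^SO = 31, W^SO = 31 + 3.39·31 = 136.09.
Deadweight loss = 40.68.

40.68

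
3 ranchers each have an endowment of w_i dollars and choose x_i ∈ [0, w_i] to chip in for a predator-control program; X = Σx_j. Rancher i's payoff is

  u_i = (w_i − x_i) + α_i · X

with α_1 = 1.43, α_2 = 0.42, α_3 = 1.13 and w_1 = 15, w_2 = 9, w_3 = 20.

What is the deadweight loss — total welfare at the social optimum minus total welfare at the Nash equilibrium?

∂u_i/∂x_i = α_i − 1, so rancher i contributes w_i if α_i > 1, else 0.
α_i > 1 for i ∈ {1, 3}; NE contributions (15, 0, 20), X = 35.
W^NE = Σw_i − X^NE + (Σα_i)·X^NE = 44 + 1.98·35 = 113.3.
Planner: ∂(Σu_j)/∂x_i = Σα_j − 1 = 1.98 > 0, so everyone contributes w_i; X^SO = 44, W^SO = 44 + 1.98·44 = 131.12.
Deadweight loss = 17.82.

17.82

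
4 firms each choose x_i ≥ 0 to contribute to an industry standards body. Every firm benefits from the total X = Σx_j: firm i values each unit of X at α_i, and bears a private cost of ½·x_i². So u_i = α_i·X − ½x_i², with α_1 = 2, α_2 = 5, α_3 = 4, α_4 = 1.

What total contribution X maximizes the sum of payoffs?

48

Planner FOC: ∂(Σu_j)/∂x_i = (Σα_j) − x_i = 0, so x_i^SO = Σα_j = 12 for every i; X^SO = 48.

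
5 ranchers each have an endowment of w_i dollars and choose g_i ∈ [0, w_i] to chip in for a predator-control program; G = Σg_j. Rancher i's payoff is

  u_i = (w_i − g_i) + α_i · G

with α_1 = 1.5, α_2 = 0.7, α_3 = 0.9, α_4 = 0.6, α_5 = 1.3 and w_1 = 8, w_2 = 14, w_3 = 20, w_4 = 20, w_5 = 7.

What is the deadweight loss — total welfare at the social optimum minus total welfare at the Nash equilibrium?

∂u_i/∂g_i = α_i − 1, so rancher i contributes w_i if α_i > 1, else 0.
α_i > 1 for i ∈ {1, 5}; NE contributions (8, 0, 0, 0, 7), G = 15.
W^NE = Σw_i − G^NE + (Σα_i)·G^NE = 69 + 4·15 = 129.
Planner: ∂(Σu_j)/∂g_i = Σα_j − 1 = 4 > 0, so everyone contributes w_i; G^SO = 69, W^SO = 69 + 4·69 = 345.
Deadweight loss = 216.

216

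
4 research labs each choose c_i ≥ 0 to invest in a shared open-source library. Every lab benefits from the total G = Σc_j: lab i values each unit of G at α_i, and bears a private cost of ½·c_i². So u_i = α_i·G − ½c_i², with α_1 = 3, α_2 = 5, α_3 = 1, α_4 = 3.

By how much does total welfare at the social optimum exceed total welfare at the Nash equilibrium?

166

Lab i's FOC: ∂u_i/∂c_i = α_i − c_i = 0, so c_i* = α_i.
NE contributions = (3, 5, 1, 3); G = 12.
W^NE = (Σα)·G − ½Σα_i² = 12² − ½·44 = 122.
Planner sets c_i = Σα_j = 12 for every i, so G^SO = 4·12 = 48.
W^SO = (Σα)·G^SO − ½·4·(Σα)² = (4/2)·12² = 288.
Deadweight loss = W^SO − W^NE = 166.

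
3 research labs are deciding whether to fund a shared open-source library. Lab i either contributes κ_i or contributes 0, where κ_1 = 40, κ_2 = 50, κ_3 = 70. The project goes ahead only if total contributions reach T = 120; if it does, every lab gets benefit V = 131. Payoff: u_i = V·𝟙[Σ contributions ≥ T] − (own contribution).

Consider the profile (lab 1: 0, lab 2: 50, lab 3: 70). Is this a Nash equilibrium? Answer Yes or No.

Yes

Total = 120 ≥ 120: provided.
Lab 1 (pledges 0, payoff 131): pledging 40 → total 160, payoff 91. No gain.
Lab 2 (pledges 50, payoff 81): dropping to 0 → total 70, payoff 0. No gain.
Lab 3 (pledges 70, payoff 61): dropping to 0 → total 50, payoff 0. No gain.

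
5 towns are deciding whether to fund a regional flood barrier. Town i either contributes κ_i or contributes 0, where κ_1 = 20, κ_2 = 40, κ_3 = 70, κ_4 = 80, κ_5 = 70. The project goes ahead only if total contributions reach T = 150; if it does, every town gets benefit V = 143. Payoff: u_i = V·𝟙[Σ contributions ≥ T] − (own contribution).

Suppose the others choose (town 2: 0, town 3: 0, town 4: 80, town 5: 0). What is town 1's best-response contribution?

Others' total = 80. Even contributing 20 gives 100 < 150: no benefit either way.
Best response: 0.

0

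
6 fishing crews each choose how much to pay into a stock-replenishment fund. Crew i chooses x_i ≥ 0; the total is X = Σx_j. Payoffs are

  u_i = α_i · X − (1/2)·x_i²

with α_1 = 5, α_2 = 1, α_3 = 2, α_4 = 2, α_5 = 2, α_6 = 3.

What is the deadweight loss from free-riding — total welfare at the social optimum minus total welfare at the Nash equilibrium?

473.5

Crew i's FOC: ∂u_i/∂x_i = α_i − x_i = 0, so x_i* = α_i.
NE contributions = (5, 1, 2, 2, 2, 3); X = 15.
W^NE = (Σα)·X − ½Σα_i² = 15² − ½·47 = 201.5.
Planner sets x_i = Σα_j = 15 for every i, so X^SO = 6·15 = 90.
W^SO = (Σα)·X^SO − ½·6·(Σα)² = (6/2)·15² = 675.
Deadweight loss = W^SO − W^NE = 473.5.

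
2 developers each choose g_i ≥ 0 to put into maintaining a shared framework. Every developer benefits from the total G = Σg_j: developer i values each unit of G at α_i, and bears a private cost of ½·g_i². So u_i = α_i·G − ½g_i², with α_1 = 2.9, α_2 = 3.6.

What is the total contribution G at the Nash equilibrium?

Developer i's FOC: ∂u_i/∂g_i = α_i − g_i = 0, so g_i* = α_i.
NE contributions = (2.9, 3.6); G = 6.5.

6.5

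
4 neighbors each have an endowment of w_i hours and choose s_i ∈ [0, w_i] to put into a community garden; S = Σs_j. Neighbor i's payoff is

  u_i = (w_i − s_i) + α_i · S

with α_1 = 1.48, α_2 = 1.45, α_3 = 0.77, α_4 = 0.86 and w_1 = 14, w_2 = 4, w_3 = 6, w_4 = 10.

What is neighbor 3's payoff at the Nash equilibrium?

19.86

∂u_i/∂s_i = α_i − 1, so neighbor i contributes w_i if α_i > 1, else 0.
α_i > 1 for i ∈ {1, 2}; NE contributions (14, 4, 0, 0), S = 18.
u_3 = (6 − 0) + 0.77·18 = 19.86.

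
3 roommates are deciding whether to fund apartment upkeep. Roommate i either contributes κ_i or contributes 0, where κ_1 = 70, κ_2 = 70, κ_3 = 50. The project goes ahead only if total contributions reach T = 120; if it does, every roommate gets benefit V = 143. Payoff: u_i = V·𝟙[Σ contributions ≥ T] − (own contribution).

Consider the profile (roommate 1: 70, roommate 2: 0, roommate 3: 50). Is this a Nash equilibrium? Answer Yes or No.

Total = 120 ≥ 120: provided.
Roommate 1 (pledges 70, payoff 73): dropping to 0 → total 50, payoff 0. No gain.
Roommate 2 (pledges 0, payoff 143): pledging 70 → total 190, payoff 73. No gain.
Roommate 3 (pledges 50, payoff 93): dropping to 0 → total 70, payoff 0. No gain.

Yes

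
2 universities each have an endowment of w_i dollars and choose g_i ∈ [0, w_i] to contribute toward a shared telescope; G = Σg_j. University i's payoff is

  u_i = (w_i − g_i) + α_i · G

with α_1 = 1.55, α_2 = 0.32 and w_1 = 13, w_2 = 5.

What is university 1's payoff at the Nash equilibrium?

∂u_i/∂g_i = α_i − 1, so university i contributes w_i if α_i > 1, else 0.
α_i > 1 for i ∈ {1}; NE contributions (13, 0), G = 13.
u_1 = (13 − 13) + 1.55·13 = 20.15.

20.15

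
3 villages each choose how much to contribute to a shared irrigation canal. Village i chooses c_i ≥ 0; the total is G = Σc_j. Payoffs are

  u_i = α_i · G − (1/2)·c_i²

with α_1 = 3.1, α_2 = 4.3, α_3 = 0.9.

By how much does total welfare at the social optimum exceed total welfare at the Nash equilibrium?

48.9

Village i's FOC: ∂u_i/∂c_i = α_i − c_i = 0, so c_i* = α_i.
NE contributions = (3.1, 4.3, 0.9); G = 8.3.
W^NE = (Σα)·G − ½Σα_i² = 8.3² − ½·28.91 = 54.435.
Planner sets c_i = Σα_j = 8.3 for every i, so G^SO = 3·8.3 = 24.9.
W^SO = (Σα)·G^SO − ½·3·(Σα)² = (3/2)·8.3² = 103.335.
Deadweight loss = W^SO − W^NE = 48.9.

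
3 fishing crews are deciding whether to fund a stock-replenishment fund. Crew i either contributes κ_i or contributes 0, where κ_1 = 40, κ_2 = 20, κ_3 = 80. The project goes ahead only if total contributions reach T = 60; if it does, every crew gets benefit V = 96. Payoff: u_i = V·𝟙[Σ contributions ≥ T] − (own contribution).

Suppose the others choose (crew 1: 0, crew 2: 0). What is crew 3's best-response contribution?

Others' total = 0. Contributing 80 brings total to 80 ≥ 60: gain V − κ_3 = 16.
Best response: 80.

80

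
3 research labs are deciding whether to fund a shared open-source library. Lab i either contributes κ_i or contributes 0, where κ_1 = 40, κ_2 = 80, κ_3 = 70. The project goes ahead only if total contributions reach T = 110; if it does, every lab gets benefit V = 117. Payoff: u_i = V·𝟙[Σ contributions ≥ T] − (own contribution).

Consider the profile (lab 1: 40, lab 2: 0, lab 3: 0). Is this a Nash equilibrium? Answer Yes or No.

No

Total = 40 < 110: not provided.
Lab 1 (pledges 40, payoff -40): dropping to 0 → total 0, payoff 0. Profitable deviation.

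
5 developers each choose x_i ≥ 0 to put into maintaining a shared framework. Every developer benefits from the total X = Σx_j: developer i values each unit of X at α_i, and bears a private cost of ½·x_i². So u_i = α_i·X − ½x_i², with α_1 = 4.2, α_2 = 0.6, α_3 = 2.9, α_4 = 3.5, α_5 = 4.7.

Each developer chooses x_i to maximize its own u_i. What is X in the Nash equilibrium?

15.9

Developer i's FOC: ∂u_i/∂x_i = α_i − x_i = 0, so x_i* = α_i.
NE contributions = (4.2, 0.6, 2.9, 3.5, 4.7); X = 15.9.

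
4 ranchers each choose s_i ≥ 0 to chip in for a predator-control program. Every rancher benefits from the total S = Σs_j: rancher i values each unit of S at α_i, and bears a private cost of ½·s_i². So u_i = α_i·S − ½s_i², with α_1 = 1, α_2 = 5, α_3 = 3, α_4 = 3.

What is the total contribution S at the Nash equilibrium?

12

Rancher i's FOC: ∂u_i/∂s_i = α_i − s_i = 0, so s_i* = α_i.
NE contributions = (1, 5, 3, 3); S = 12.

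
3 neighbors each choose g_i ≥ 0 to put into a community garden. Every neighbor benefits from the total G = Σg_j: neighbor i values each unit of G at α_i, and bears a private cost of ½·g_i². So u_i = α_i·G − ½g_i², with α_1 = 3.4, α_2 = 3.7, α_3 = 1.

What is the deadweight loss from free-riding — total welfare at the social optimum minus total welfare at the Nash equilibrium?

Neighbor i's FOC: ∂u_i/∂g_i = α_i − g_i = 0, so g_i* = α_i.
NE contributions = (3.4, 3.7, 1); G = 8.1.
W^NE = (Σα)·G − ½Σα_i² = 8.1² − ½·26.25 = 52.485.
Planner sets g_i = Σα_j = 8.1 for every i, so G^SO = 3·8.1 = 24.3.
W^SO = (Σα)·G^SO − ½·3·(Σα)² = (3/2)·8.1² = 98.415.
Deadweight loss = W^SO − W^NE = 45.93.

45.93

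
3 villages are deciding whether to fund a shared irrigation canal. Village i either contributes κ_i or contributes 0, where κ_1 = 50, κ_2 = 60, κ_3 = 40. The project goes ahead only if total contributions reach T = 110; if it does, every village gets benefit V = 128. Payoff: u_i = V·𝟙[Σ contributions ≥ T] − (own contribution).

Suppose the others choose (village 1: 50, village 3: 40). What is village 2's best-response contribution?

Others' total = 90. Contributing 60 brings total to 150 ≥ 110: gain V − κ_2 = 68.
Best response: 60.

60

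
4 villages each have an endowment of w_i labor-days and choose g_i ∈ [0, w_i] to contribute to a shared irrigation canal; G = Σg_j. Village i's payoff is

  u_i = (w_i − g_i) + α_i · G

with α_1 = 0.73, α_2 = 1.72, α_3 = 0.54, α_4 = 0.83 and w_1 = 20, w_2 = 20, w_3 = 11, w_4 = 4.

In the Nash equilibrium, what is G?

20

∂u_i/∂g_i = α_i − 1, so village i contributes w_i if α_i > 1, else 0.
α_i > 1 for i ∈ {2}; NE contributions (0, 20, 0, 0), G = 20.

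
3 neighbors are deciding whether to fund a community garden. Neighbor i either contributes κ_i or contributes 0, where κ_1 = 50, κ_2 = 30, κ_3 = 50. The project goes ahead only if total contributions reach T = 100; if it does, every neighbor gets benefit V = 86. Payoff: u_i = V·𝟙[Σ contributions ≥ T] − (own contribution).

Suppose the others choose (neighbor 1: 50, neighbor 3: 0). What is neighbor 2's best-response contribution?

0

Others' total = 50. Even contributing 30 gives 80 < 100: no benefit either way.
Best response: 0.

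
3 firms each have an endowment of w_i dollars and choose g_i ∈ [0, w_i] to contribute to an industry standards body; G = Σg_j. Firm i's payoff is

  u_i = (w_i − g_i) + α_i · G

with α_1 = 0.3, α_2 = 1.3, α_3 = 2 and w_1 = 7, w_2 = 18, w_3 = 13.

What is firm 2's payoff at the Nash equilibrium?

∂u_i/∂g_i = α_i − 1, so firm i contributes w_i if α_i > 1, else 0.
α_i > 1 for i ∈ {2, 3}; NE contributions (0, 18, 13), G = 31.
u_2 = (18 − 18) + 1.3·31 = 40.3.

40.3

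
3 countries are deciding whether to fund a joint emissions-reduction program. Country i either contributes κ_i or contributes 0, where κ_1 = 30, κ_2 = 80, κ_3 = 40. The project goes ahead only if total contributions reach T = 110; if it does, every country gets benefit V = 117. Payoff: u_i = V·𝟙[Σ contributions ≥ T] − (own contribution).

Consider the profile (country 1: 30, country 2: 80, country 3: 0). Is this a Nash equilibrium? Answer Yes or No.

Total = 110 ≥ 110: provided.
Country 1 (pledges 30, payoff 87): dropping to 0 → total 80, payoff 0. No gain.
Country 2 (pledges 80, payoff 37): dropping to 0 → total 30, payoff 0. No gain.
Country 3 (pledges 0, payoff 117): pledging 40 → total 150, payoff 77. No gain.

Yes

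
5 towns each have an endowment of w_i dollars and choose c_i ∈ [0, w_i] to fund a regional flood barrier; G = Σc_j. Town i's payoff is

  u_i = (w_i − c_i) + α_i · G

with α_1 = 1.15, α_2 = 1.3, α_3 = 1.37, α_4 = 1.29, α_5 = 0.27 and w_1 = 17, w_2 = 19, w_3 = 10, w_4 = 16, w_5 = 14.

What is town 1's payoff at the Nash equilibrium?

∂u_i/∂c_i = α_i − 1, so town i contributes w_i if α_i > 1, else 0.
α_i > 1 for i ∈ {1, 2, 3, 4}; NE contributions (17, 19, 10, 16, 0), G = 62.
u_1 = (17 − 17) + 1.15·62 = 71.3.

71.3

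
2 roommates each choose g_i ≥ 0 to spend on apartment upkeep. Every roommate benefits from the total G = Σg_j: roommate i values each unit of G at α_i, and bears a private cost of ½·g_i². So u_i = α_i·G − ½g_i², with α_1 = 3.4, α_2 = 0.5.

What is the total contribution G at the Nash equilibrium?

3.9

Roommate i's FOC: ∂u_i/∂g_i = α_i − g_i = 0, so g_i* = α_i.
NE contributions = (3.4, 0.5); G = 3.9.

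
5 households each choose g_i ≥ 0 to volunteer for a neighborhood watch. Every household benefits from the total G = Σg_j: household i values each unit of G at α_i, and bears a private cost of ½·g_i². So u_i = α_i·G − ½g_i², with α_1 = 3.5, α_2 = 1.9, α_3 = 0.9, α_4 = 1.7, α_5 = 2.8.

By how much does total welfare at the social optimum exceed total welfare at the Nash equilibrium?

188.66

Household i's FOC: ∂u_i/∂g_i = α_i − g_i = 0, so g_i* = α_i.
NE contributions = (3.5, 1.9, 0.9, 1.7, 2.8); G = 10.8.
W^NE = (Σα)·G − ½Σα_i² = 10.8² − ½·27.4 = 102.94.
Planner sets g_i = Σα_j = 10.8 for every i, so G^SO = 5·10.8 = 54.
W^SO = (Σα)·G^SO − ½·5·(Σα)² = (5/2)·10.8² = 291.6.
Deadweight loss = W^SO − W^NE = 188.66.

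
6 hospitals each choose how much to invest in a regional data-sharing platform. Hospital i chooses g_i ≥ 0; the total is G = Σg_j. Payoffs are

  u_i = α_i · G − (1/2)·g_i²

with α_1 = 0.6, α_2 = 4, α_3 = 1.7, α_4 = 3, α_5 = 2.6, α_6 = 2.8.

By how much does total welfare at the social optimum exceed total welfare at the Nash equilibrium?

Hospital i's FOC: ∂u_i/∂g_i = α_i − g_i = 0, so g_i* = α_i.
NE contributions = (0.6, 4, 1.7, 3, 2.6, 2.8); G = 14.7.
W^NE = (Σα)·G − ½Σα_i² = 14.7² − ½·42.85 = 194.665.
Planner sets g_i = Σα_j = 14.7 for every i, so G^SO = 6·14.7 = 88.2.
W^SO = (Σα)·G^SO − ½·6·(Σα)² = (6/2)·14.7² = 648.27.
Deadweight loss = W^SO − W^NE = 453.605.

453.605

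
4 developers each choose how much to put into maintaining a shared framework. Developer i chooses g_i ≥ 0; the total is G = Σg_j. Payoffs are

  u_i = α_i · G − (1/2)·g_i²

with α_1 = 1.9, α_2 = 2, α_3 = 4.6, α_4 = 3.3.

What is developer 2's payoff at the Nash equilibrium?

21.6

Developer i's FOC: ∂u_i/∂g_i = α_i − g_i = 0, so g_i* = α_i.
NE contributions = (1.9, 2, 4.6, 3.3); G = 11.8.
u_2 = α_2·G − ½·(g_2)² = 2·11.8 − ½·2² = 21.6.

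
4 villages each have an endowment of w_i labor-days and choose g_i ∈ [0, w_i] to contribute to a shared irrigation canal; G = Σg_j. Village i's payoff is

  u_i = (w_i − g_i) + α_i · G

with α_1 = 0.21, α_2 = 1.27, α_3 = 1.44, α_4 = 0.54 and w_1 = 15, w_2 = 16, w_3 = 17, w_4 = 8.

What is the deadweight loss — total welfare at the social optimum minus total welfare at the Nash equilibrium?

56.58

∂u_i/∂g_i = α_i − 1, so village i contributes w_i if α_i > 1, else 0.
α_i > 1 for i ∈ {2, 3}; NE contributions (0, 16, 17, 0), G = 33.
W^NE = Σw_i − G^NE + (Σα_i)·G^NE = 56 + 2.46·33 = 137.18.
Planner: ∂(Σu_j)/∂g_i = Σα_j − 1 = 2.46 > 0, so everyone contributes w_i; G^SO = 56, W^SO = 56 + 2.46·56 = 193.76.
Deadweight loss = 56.58.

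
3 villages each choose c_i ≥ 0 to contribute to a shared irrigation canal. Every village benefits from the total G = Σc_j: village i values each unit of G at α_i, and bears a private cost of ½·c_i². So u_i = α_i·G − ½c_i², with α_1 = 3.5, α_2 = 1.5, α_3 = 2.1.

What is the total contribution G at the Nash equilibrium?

Village i's FOC: ∂u_i/∂c_i = α_i − c_i = 0, so c_i* = α_i.
NE contributions = (3.5, 1.5, 2.1); G = 7.1.

7.1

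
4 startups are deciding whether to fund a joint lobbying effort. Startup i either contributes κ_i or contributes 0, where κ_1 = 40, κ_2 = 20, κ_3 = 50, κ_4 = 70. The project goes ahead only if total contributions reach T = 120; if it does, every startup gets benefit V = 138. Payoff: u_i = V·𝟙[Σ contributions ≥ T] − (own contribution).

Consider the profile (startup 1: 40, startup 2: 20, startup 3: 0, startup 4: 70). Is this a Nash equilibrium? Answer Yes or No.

Yes

Total = 130 ≥ 120: provided.
Startup 1 (pledges 40, payoff 98): dropping to 0 → total 90, payoff 0. No gain.
Startup 2 (pledges 20, payoff 118): dropping to 0 → total 110, payoff 0. No gain.
Startup 3 (pledges 0, payoff 138): pledging 50 → total 180, payoff 88. No gain.
Startup 4 (pledges 70, payoff 68): dropping to 0 → total 60, payoff 0. No gain.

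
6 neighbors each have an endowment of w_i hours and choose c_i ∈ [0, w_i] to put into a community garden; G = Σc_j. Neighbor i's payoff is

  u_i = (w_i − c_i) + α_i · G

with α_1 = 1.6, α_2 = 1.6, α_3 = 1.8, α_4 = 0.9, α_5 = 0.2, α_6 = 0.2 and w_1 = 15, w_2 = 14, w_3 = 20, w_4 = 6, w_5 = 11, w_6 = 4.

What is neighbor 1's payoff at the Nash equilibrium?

∂u_i/∂c_i = α_i − 1, so neighbor i contributes w_i if α_i > 1, else 0.
α_i > 1 for i ∈ {1, 2, 3}; NE contributions (15, 14, 20, 0, 0, 0), G = 49.
u_1 = (15 − 15) + 1.6·49 = 78.4.

78.4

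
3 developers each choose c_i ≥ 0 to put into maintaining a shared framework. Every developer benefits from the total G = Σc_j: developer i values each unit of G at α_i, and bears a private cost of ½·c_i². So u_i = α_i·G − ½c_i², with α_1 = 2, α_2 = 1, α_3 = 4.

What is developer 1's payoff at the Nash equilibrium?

Developer i's FOC: ∂u_i/∂c_i = α_i − c_i = 0, so c_i* = α_i.
NE contributions = (2, 1, 4); G = 7.
u_1 = α_1·G − ½·(c_1)² = 2·7 − ½·2² = 12.

12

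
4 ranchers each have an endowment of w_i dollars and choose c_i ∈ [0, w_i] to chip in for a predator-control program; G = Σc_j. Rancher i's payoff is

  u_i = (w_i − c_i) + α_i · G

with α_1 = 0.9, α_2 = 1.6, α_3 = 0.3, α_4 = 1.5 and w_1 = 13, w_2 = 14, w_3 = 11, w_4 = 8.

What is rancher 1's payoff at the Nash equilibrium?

32.8

∂u_i/∂c_i = α_i − 1, so rancher i contributes w_i if α_i > 1, else 0.
α_i > 1 for i ∈ {2, 4}; NE contributions (0, 14, 0, 8), G = 22.
u_1 = (13 − 0) + 0.9·22 = 32.8.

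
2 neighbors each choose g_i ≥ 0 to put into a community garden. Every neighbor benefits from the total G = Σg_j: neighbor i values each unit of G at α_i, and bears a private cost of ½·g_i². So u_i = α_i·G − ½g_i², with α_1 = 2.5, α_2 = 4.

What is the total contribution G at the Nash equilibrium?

Neighbor i's FOC: ∂u_i/∂g_i = α_i − g_i = 0, so g_i* = α_i.
NE contributions = (2.5, 4); G = 6.5.

6.5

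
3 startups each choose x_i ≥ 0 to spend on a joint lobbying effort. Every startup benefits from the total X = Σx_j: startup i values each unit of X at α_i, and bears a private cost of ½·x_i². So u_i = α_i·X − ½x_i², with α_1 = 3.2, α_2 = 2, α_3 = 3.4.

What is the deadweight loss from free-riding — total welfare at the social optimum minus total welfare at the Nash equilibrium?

49.88

Startup i's FOC: ∂u_i/∂x_i = α_i − x_i = 0, so x_i* = α_i.
NE contributions = (3.2, 2, 3.4); X = 8.6.
W^NE = (Σα)·X − ½Σα_i² = 8.6² − ½·25.8 = 61.06.
Planner sets x_i = Σα_j = 8.6 for every i, so X^SO = 3·8.6 = 25.8.
W^SO = (Σα)·X^SO − ½·3·(Σα)² = (3/2)·8.6² = 110.94.
Deadweight loss = W^SO − W^NE = 49.88.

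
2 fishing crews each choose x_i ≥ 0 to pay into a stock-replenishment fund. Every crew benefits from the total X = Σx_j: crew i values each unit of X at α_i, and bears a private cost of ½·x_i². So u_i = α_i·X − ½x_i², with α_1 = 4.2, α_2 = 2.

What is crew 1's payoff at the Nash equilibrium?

Crew i's FOC: ∂u_i/∂x_i = α_i − x_i = 0, so x_i* = α_i.
NE contributions = (4.2, 2); X = 6.2.
u_1 = α_1·X − ½·(x_1)² = 4.2·6.2 − ½·4.2² = 17.22.

17.22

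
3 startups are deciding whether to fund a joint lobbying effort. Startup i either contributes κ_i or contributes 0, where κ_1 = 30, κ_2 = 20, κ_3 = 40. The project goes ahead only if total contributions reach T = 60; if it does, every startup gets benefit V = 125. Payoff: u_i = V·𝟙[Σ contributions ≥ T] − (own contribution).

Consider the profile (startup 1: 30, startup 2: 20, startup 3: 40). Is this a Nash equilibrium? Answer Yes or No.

Total = 90 ≥ 60: provided.
Startup 1 (pledges 30, payoff 95): dropping to 0 → total 60, payoff 125. Profitable deviation.

No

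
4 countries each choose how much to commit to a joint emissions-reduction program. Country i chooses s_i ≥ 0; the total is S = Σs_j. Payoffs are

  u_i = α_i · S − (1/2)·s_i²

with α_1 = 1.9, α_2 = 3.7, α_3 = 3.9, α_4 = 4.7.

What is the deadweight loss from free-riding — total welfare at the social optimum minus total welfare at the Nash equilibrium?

Country i's FOC: ∂u_i/∂s_i = α_i − s_i = 0, so s_i* = α_i.
NE contributions = (1.9, 3.7, 3.9, 4.7); S = 14.2.
W^NE = (Σα)·S − ½Σα_i² = 14.2² − ½·54.6 = 174.34.
Planner sets s_i = Σα_j = 14.2 for every i, so S^SO = 4·14.2 = 56.8.
W^SO = (Σα)·S^SO − ½·4·(Σα)² = (4/2)·14.2² = 403.28.
Deadweight loss = W^SO − W^NE = 228.94.

228.94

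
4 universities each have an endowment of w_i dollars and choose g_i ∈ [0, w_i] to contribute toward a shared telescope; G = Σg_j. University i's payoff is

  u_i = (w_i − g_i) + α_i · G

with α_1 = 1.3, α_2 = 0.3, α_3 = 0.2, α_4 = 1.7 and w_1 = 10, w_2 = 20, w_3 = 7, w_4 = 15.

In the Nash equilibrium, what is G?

25

∂u_i/∂g_i = α_i − 1, so university i contributes w_i if α_i > 1, else 0.
α_i > 1 for i ∈ {1, 4}; NE contributions (10, 0, 0, 15), G = 25.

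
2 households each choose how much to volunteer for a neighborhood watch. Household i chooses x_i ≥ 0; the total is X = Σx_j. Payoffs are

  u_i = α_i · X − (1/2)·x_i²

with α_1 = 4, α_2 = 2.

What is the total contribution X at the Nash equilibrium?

Household i's FOC: ∂u_i/∂x_i = α_i − x_i = 0, so x_i* = α_i.
NE contributions = (4, 2); X = 6.

6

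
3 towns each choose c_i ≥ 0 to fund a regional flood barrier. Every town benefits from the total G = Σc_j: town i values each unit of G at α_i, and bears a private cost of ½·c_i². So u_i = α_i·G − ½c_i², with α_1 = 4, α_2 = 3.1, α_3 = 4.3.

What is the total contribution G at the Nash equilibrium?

11.4

Town i's FOC: ∂u_i/∂c_i = α_i − c_i = 0, so c_i* = α_i.
NE contributions = (4, 3.1, 4.3); G = 11.4.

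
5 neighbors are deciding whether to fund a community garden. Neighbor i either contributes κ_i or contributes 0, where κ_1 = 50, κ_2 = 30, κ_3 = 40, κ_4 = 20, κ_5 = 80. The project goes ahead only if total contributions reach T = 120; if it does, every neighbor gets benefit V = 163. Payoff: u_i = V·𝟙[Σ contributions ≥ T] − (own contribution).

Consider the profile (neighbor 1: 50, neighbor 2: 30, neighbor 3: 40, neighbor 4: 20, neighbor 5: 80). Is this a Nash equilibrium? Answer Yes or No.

No

Total = 220 ≥ 120: provided.
Neighbor 1 (pledges 50, payoff 113): dropping to 0 → total 170, payoff 163. Profitable deviation.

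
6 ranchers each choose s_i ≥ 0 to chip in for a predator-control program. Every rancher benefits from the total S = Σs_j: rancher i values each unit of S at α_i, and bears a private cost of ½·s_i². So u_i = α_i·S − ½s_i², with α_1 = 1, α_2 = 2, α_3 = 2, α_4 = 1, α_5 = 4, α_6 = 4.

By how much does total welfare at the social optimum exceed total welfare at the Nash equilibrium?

413

Rancher i's FOC: ∂u_i/∂s_i = α_i − s_i = 0, so s_i* = α_i.
NE contributions = (1, 2, 2, 1, 4, 4); S = 14.
W^NE = (Σα)·S − ½Σα_i² = 14² − ½·42 = 175.
Planner sets s_i = Σα_j = 14 for every i, so S^SO = 6·14 = 84.
W^SO = (Σα)·S^SO − ½·6·(Σα)² = (6/2)·14² = 588.
Deadweight loss = W^SO − W^NE = 413.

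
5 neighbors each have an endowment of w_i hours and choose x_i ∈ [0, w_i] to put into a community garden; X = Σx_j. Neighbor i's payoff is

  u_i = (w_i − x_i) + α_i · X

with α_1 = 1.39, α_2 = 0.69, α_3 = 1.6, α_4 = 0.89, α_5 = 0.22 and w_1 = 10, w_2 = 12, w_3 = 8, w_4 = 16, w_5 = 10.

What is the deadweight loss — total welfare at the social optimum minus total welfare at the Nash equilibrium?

144.02

∂u_i/∂x_i = α_i − 1, so neighbor i contributes w_i if α_i > 1, else 0.
α_i > 1 for i ∈ {1, 3}; NE contributions (10, 0, 8, 0, 0), X = 18.
W^NE = Σw_i − X^NE + (Σα_i)·X^NE = 56 + 3.79·18 = 124.22.
Planner: ∂(Σu_j)/∂x_i = Σα_j − 1 = 3.79 > 0, so everyone contributes w_i; X^SO = 56, W^SO = 56 + 3.79·56 = 268.24.
Deadweight loss = 144.02.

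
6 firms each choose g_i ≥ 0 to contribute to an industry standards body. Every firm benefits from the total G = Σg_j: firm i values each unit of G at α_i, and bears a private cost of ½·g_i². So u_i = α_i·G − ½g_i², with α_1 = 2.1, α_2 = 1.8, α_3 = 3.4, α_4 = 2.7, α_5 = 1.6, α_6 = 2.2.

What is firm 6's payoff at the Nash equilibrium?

27.94

Firm i's FOC: ∂u_i/∂g_i = α_i − g_i = 0, so g_i* = α_i.
NE contributions = (2.1, 1.8, 3.4, 2.7, 1.6, 2.2); G = 13.8.
u_6 = α_6·G − ½·(g_6)² = 2.2·13.8 − ½·2.2² = 27.94.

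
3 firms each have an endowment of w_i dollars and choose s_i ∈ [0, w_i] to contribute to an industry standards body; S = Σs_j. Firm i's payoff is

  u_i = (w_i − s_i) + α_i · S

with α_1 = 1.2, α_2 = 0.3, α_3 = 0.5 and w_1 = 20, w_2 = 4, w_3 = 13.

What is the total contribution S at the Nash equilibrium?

∂u_i/∂s_i = α_i − 1, so firm i contributes w_i if α_i > 1, else 0.
α_i > 1 for i ∈ {1}; NE contributions (20, 0, 0), S = 20.

20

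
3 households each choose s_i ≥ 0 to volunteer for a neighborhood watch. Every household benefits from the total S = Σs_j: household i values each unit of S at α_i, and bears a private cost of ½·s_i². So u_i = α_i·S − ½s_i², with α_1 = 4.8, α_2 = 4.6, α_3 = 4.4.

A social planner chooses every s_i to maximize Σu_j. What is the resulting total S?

Planner FOC: ∂(Σu_j)/∂s_i = (Σα_j) − s_i = 0, so s_i^SO = Σα_j = 13.8 for every i; S^SO = 41.4.

41.4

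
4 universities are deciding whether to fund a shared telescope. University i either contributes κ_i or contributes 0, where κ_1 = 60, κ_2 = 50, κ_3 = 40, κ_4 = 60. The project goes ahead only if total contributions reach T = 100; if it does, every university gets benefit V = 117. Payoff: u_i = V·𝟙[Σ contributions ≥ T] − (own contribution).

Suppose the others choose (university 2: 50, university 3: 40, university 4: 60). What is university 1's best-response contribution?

0

Others' total = 150 ≥ 100; contributing adds cost 60 for no extra benefit.
Best response: 0.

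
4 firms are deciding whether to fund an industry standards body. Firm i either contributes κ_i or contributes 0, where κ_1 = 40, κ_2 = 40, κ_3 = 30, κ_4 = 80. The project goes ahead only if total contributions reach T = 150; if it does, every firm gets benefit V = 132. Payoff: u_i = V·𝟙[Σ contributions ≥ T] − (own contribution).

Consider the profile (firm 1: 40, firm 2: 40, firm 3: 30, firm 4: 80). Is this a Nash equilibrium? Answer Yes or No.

Total = 190 ≥ 150: provided.
Firm 1 (pledges 40, payoff 92): dropping to 0 → total 150, payoff 132. Profitable deviation.

No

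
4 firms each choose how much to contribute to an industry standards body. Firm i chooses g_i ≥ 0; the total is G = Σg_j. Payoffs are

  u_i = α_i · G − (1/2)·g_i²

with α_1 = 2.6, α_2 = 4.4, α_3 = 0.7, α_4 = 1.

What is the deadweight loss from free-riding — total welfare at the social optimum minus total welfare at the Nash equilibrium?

89.495

Firm i's FOC: ∂u_i/∂g_i = α_i − g_i = 0, so g_i* = α_i.
NE contributions = (2.6, 4.4, 0.7, 1); G = 8.7.
W^NE = (Σα)·G − ½Σα_i² = 8.7² − ½·27.61 = 61.885.
Planner sets g_i = Σα_j = 8.7 for every i, so G^SO = 4·8.7 = 34.8.
W^SO = (Σα)·G^SO − ½·4·(Σα)² = (4/2)·8.7² = 151.38.
Deadweight loss = W^SO − W^NE = 89.495.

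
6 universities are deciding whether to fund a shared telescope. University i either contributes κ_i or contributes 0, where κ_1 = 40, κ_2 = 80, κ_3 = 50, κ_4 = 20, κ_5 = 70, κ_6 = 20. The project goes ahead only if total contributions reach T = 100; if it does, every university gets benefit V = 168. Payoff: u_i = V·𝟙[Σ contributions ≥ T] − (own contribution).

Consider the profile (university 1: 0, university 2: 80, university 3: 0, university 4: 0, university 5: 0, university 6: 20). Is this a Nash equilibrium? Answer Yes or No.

Yes

Total = 100 ≥ 100: provided.
University 1 (pledges 0, payoff 168): pledging 40 → total 140, payoff 128. No gain.
University 2 (pledges 80, payoff 88): dropping to 0 → total 20, payoff 0. No gain.
University 3 (pledges 0, payoff 168): pledging 50 → total 150, payoff 118. No gain.
University 4 (pledges 0, payoff 168): pledging 20 → total 120, payoff 148. No gain.
University 5 (pledges 0, payoff 168): pledging 70 → total 170, payoff 98. No gain.
University 6 (pledges 20, payoff 148): dropping to 0 → total 80, payoff 0. No gain.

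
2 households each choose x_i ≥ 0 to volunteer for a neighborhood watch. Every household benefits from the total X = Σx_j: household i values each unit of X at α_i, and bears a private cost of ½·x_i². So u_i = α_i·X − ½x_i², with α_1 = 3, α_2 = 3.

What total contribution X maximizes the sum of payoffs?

Planner FOC: ∂(Σu_j)/∂x_i = (Σα_j) − x_i = 0, so x_i^SO = Σα_j = 6 for every i; X^SO = 12.

12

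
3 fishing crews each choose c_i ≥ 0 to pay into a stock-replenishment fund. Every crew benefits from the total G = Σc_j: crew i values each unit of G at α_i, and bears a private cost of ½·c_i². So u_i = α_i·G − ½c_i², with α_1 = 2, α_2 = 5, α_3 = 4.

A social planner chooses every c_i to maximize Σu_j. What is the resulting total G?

Planner FOC: ∂(Σu_j)/∂c_i = (Σα_j) − c_i = 0, so c_i^SO = Σα_j = 11 for every i; G^SO = 33.

33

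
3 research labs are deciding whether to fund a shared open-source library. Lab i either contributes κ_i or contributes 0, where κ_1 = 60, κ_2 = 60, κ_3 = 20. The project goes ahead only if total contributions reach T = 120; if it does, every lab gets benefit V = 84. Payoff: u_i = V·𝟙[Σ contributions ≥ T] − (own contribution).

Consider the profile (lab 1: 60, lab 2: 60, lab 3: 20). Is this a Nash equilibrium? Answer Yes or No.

Total = 140 ≥ 120: provided.
Lab 1 (pledges 60, payoff 24): dropping to 0 → total 80, payoff 0. No gain.
Lab 2 (pledges 60, payoff 24): dropping to 0 → total 80, payoff 0. No gain.
Lab 3 (pledges 20, payoff 64): dropping to 0 → total 120, payoff 84. Profitable deviation.

No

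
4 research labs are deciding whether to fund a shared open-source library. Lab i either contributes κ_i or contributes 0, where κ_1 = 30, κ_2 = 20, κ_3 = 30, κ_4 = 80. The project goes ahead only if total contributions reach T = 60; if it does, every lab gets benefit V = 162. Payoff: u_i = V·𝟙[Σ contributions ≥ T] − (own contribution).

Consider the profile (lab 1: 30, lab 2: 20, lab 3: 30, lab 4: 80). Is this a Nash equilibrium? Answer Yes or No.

Total = 160 ≥ 60: provided.
Lab 1 (pledges 30, payoff 132): dropping to 0 → total 130, payoff 162. Profitable deviation.

No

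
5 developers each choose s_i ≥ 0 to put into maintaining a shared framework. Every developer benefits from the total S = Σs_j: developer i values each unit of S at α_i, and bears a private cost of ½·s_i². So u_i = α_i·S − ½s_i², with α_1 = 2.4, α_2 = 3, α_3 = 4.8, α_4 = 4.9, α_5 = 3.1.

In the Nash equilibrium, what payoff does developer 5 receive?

51.615

Developer i's FOC: ∂u_i/∂s_i = α_i − s_i = 0, so s_i* = α_i.
NE contributions = (2.4, 3, 4.8, 4.9, 3.1); S = 18.2.
u_5 = α_5·S − ½·(s_5)² = 3.1·18.2 − ½·3.1² = 51.615.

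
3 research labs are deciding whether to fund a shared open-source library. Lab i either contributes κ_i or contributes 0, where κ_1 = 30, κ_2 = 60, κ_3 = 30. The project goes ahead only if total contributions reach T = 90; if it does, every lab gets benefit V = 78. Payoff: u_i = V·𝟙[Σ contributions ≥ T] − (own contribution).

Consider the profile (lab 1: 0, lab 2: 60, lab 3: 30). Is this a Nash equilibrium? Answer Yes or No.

Total = 90 ≥ 90: provided.
Lab 1 (pledges 0, payoff 78): pledging 30 → total 120, payoff 48. No gain.
Lab 2 (pledges 60, payoff 18): dropping to 0 → total 30, payoff 0. No gain.
Lab 3 (pledges 30, payoff 48): dropping to 0 → total 60, payoff 0. No gain.

Yes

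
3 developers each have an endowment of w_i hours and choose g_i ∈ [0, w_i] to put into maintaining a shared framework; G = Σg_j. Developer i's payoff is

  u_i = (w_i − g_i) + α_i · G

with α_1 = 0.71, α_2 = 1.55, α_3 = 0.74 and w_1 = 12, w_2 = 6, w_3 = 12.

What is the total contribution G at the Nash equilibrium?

6

∂u_i/∂g_i = α_i − 1, so developer i contributes w_i if α_i > 1, else 0.
α_i > 1 for i ∈ {2}; NE contributions (0, 6, 0), G = 6.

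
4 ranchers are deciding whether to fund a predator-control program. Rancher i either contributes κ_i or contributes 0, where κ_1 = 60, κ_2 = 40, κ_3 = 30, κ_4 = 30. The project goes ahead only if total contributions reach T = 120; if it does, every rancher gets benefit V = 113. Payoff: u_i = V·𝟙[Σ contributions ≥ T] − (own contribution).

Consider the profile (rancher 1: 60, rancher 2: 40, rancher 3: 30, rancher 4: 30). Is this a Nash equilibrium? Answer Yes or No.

No

Total = 160 ≥ 120: provided.
Rancher 1 (pledges 60, payoff 53): dropping to 0 → total 100, payoff 0. No gain.
Rancher 2 (pledges 40, payoff 73): dropping to 0 → total 120, payoff 113. Profitable deviation.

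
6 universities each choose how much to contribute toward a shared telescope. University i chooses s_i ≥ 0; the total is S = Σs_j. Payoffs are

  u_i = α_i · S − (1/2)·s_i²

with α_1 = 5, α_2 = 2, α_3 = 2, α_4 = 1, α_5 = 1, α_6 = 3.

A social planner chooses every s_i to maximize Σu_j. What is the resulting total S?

84

Planner FOC: ∂(Σu_j)/∂s_i = (Σα_j) − s_i = 0, so s_i^SO = Σα_j = 14 for every i; S^SO = 84.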